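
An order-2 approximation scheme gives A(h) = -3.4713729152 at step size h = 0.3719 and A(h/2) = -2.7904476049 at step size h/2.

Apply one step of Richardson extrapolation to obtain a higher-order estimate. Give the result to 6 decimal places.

The method has order 2: 2^2 = 4.
Numerator 4·A(h/2) − A(h) = 4·(-2.7904476049) − (-3.4713729152) = -7.6904175044
(-7.6904175044) ÷ 3 = -2.5634725015
Shift from A(h/2): +0.2269751034.

-2.563473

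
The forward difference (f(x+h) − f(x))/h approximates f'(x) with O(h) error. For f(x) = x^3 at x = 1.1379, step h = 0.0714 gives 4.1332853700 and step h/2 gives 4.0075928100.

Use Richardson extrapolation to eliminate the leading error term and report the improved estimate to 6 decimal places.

Method order is 1; weight 2^1 = 2.
2×4.0075928100 = 8.0151856200; subtract 4.1332853700 → 3.8819002500
R = 3.8819002500/1 = 3.8819002500

3.881900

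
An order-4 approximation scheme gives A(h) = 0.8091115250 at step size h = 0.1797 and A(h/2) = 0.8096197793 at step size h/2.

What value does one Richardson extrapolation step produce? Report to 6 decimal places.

The method has order 4: 2^4 = 16.
Top: 16(0.8096197793) − (0.8091115250) = 12.1448049438
(16*0.8096197793 − 0.8091115250)/(16 − 1) = 0.8096536629
Shift from A(h/2): +0.0000338836.

0.809654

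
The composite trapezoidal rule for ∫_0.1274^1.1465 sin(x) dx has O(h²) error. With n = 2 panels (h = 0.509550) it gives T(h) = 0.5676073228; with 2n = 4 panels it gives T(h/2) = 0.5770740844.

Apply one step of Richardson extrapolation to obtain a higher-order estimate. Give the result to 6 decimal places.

0.580230

Order 2 gives 2^r = 4 and 2^r − 1 = 3.
Weighted: 2.3082963376 − 0.5676073228 = 1.7406890148
Divide by 2^2 − 1 = 3.
R = 1.7406890148/3 = 0.5802296716
Gap between inputs: 9.467e-03; correction applied: +0.0031555872.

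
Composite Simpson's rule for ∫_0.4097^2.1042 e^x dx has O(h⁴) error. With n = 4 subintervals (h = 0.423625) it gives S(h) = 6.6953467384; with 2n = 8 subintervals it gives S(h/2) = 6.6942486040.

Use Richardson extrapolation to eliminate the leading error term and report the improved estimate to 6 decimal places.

6.694175

The method has order 4: 2^4 = 16.
Top: 16(6.6942486040) − (6.6953467384) = 100.4126309256
Extrapolated: 100.4126309256 / 15 = 6.6941753950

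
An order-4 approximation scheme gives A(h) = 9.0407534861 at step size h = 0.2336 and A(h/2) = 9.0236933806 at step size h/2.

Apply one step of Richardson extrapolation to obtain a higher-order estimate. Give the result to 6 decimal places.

9.022556

The method has order 4: 2^4 = 16.
Difference of the inputs: 9.0236933806 − 9.0407534861 = -0.0170601055
Correction (A(h/2) − A(h))/(16 − 1) = (-0.0170601055)/15 = -0.0011373404
R = A(h/2) + (A(h/2) − A(h))/15 = 9.0236933806 − 0.0011373404 = 9.0225560402
Gap between inputs: 1.706e-02; correction applied: −0.0011373404.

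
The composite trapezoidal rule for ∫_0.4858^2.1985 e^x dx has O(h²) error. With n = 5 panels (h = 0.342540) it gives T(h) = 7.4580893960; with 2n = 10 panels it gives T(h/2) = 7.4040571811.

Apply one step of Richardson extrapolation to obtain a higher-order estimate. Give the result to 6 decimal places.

Method order is 2; weight 2^2 = 4.
Weighted: 29.6162287244 − 7.4580893960 = 22.1581393284
Divide by 2^2 − 1 = 3.
22.1581393284 ÷ 3 = 7.3860464428
Correction |R − A(h/2)| = 1.801e-02; gap |A(h/2) − A(h)| = 5.403e-02.

7.386046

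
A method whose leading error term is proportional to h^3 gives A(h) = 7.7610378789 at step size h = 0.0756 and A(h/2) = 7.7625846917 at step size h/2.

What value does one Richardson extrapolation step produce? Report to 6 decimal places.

7.762806

The method has order 3: 2^3 = 8.
8*7.7625846917 = 62.1006775336; 62.1006775336 − 7.7610378789 = 54.3396396547
Denominator 8 − 1 = 7.
Extrapolated: 54.3396396547 / 7 = 7.7628056650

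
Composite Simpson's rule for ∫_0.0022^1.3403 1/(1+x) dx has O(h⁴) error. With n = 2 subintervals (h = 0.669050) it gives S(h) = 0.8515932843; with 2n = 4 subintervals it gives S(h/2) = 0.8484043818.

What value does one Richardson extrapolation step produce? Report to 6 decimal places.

0.848192

The method has order 4: 2^4 = 16.
Top: 16(0.8484043818) − (0.8515932843) = 12.7228768245
Denominator 16 − 1 = 15.
(16*0.8484043818 − 0.8515932843)/(16 − 1) = 0.8481917883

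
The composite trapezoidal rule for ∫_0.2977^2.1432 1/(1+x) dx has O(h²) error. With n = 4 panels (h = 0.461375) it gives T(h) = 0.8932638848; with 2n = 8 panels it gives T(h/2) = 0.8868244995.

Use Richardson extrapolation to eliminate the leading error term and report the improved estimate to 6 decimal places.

0.884678

Order 2 gives 2^r = 4 and 2^r − 1 = 3.
4·0.8868244995 = 3.5472979980; subtract 0.8932638848 → 2.6540341132
Divide by 2^2 − 1 = 3.
Extrapolated: 2.6540341132 / 3 = 0.8846780377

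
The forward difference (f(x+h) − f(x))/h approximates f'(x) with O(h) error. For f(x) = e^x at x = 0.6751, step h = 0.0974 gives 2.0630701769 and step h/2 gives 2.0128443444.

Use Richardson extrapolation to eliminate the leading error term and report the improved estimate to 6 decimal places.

Leading term ∝ h^1; use weight 2 = 2^1.
2*2.0128443444 = 4.0256886888; subtract 2.0630701769 → 1.9626185119
Denominator 2 − 1 = 1.
(2*2.0128443444 − 2.0630701769)/(2 − 1) = 1.9626185119

1.962619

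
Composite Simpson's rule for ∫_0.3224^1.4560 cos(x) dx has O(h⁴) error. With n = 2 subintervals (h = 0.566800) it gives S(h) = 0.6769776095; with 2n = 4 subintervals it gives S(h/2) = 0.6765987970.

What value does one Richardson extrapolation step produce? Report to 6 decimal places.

Error is O(h^4); halving h shrinks it by 2^4 = 16.
16*0.6765987970 = 10.8255807520; subtract 0.6769776095 → 10.1486031425
Divide by 2^4 − 1 = 15.
Extrapolated: 10.1486031425 / 15 = 0.6765735428

0.676574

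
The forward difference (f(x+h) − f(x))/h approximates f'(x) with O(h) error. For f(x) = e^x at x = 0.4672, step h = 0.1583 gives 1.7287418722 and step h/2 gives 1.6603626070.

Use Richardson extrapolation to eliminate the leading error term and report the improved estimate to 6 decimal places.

1.591983

The method has order 1: 2^1 = 2.
2^1·A(h/2) = 3.3207252140; minus A(h) gives 1.5919833418.
Divide by 2^1 − 1 = 1.
So the Richardson estimate is 1.5919833418.
Correction |R − A(h/2)| = 6.838e-02; gap |A(h/2) − A(h)| = 6.838e-02.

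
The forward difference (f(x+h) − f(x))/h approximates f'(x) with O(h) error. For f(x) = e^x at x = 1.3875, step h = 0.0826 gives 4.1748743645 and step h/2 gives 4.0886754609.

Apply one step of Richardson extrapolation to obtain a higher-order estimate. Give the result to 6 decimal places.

Leading term ∝ h^1; use weight 2 = 2^1.
Numerator 2*A(h/2) − A(h) = 2*4.0886754609 − 4.1748743645 = 4.0024765573
(2*4.0886754609 − 4.1748743645)/(2 − 1) = 4.0024765573
Correction |R − A(h/2)| = 8.620e-02; gap |A(h/2) − A(h)| = 8.620e-02.

4.002477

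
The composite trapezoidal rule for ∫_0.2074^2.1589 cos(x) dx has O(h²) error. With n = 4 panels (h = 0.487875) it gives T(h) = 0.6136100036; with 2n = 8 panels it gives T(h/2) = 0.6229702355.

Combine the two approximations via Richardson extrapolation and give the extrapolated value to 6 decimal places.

0.626090

r = 2: numerator weight 4, denominator 3.
4×0.6229702355 = 2.4918809420; 2.4918809420 − 0.6136100036 = 1.8782709384
1.8782709384 ÷ 3 = 0.6260903128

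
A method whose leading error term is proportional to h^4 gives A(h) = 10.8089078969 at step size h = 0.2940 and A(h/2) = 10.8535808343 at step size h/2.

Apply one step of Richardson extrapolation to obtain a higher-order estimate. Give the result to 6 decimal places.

With r = 4 the leading error scales as h^4, so the weight is 2^4 = 16.
16·10.8535808343 = 173.6572933488; 173.6572933488 − 10.8089078969 = 162.8483854519
Denominator 16 − 1 = 15.
So the Richardson estimate is 10.8565590301.

10.856559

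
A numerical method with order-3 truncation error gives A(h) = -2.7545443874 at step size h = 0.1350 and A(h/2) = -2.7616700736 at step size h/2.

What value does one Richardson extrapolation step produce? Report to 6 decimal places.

With r = 3 the leading error scales as h^3, so the weight is 2^3 = 8.
Numerator 8*A(h/2) − A(h) = 8*(-2.7616700736) − (-2.7545443874) = -19.3388162014
Denominator 8 − 1 = 7.
(8*(-2.7616700736) − (-2.7545443874))/(8 − 1) = -2.7626880288
Gap between inputs: 7.126e-03; correction applied: −0.0010179552.

-2.762688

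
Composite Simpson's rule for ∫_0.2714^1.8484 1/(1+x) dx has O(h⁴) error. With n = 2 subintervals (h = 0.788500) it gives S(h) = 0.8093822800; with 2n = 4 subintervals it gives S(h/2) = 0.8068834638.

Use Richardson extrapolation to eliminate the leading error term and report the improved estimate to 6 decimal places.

0.806717

Leading term ∝ h^4; use weight 16 = 2^4.
Weighted: 12.9101354208 − 0.8093822800 = 12.1007531408
Divide by 2^4 − 1 = 15.
Extrapolated: 12.1007531408 / 15 = 0.8067168761
Correction |R − A(h/2)| = 1.666e-04; gap |A(h/2) − A(h)| = 2.499e-03.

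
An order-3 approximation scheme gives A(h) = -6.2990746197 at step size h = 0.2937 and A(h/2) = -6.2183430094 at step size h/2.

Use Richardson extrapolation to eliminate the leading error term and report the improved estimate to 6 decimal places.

-6.206810

r = 3: numerator weight 8, denominator 7.
Numerator 8·A(h/2) − A(h) = 8·(-6.2183430094) − (-6.2990746197) = -43.4476694555
Divide by 2^3 − 1 = 7.
Extrapolated: (-43.4476694555) / 7 = -6.2068099222
Shift from A(h/2): +0.0115330872.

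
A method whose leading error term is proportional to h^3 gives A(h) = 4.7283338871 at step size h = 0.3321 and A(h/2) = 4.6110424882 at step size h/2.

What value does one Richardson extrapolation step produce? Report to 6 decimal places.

r = 3: numerator weight 8, denominator 7.
8 × 4.6110424882 = 36.8883399056; subtract 4.7283338871 → 32.1600060185
Denominator 8 − 1 = 7.
(8 × 4.6110424882 − 4.7283338871)/(8 − 1) = 4.5942865741
Correction |R − A(h/2)| = 1.676e-02; gap |A(h/2) − A(h)| = 1.173e-01.

4.594287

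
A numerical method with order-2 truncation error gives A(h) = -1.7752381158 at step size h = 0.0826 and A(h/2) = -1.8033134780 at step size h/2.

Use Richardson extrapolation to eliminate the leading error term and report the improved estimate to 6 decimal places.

Error is O(h^2); halving h shrinks it by 2^2 = 4.
Numerator 4 × A(h/2) − A(h) = 4 × (-1.8033134780) − (-1.7752381158) = -5.4380157962
Divide by 2^2 − 1 = 3.
Result: -1.8126719321
Correction |R − A(h/2)| = 9.358e-03; gap |A(h/2) − A(h)| = 2.808e-02.

-1.812672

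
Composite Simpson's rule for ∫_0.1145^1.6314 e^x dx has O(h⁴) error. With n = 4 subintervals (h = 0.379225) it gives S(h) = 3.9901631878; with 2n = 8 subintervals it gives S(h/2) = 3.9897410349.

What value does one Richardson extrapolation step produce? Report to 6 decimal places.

3.989713

Order 4 gives 2^r = 16 and 2^r − 1 = 15.
2^4×A(h/2) = 63.8358565584; minus A(h) gives 59.8456933706.
Extrapolated: 59.8456933706 / 15 = 3.9897128914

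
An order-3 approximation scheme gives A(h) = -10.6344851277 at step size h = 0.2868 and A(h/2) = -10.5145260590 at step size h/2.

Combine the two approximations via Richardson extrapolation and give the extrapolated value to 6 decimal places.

-10.497389

Error is O(h^3); halving h shrinks it by 2^3 = 8.
Top: 8(-10.5145260590) − (-10.6344851277) = -73.4817233443
Denominator 8 − 1 = 7.
(-73.4817233443) ÷ 7 = -10.4973890492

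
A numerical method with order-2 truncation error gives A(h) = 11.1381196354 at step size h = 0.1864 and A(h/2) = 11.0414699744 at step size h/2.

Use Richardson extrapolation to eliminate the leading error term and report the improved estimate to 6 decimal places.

With r = 2 the leading error scales as h^2, so the weight is 2^2 = 4.
2^2 × A(h/2) = 44.1658798976; minus A(h) gives 33.0277602622.
R = 33.0277602622/3 = 11.0092534207

11.009253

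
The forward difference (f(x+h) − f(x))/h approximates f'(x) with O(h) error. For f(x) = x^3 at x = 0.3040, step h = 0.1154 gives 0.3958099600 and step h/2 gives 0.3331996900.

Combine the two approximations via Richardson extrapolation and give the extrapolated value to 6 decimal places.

0.270589

Error is O(h^1); halving h shrinks it by 2^1 = 2.
2^1 × A(h/2) = 0.6663993800; minus A(h) gives 0.2705894200.
Divide by 2^1 − 1 = 1.
R = 0.2705894200/1 = 0.2705894200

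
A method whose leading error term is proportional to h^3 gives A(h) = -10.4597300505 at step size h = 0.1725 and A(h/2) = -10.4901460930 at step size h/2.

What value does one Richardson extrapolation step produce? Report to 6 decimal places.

-10.494491

Error is O(h^3); halving h shrinks it by 2^3 = 8.
2^3·A(h/2) = -83.9211687440; minus A(h) gives -73.4614386935.
R = (-73.4614386935)/7 = -10.4944912419
Gap between inputs: 3.042e-02; correction applied: −0.0043451489.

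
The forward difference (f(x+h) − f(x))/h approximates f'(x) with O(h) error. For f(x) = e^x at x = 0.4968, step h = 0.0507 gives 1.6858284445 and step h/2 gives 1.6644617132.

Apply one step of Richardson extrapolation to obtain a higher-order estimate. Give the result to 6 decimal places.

1.643095

The method has order 1: 2^1 = 2.
Difference of the inputs: 1.6644617132 − 1.6858284445 = -0.0213667313
Divide by 2^1 − 1 = 1: (-0.0213667313)/1 = -0.0213667313
R = 1.6644617132 − 0.0213667313 = 1.6430949819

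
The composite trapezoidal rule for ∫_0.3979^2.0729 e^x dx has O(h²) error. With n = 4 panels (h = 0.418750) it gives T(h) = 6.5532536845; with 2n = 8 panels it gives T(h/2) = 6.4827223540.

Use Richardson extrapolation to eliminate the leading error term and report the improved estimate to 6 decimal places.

6.459212

r = 2, so 2^r = 4.
Top: 4(6.4827223540) − (6.5532536845) = 19.3776357315
R = 19.3776357315/3 = 6.4592119105
Shift from A(h/2): −0.0235104435.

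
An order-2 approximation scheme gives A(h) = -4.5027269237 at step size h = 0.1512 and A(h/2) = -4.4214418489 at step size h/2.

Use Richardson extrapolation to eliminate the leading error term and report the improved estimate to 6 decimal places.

Error is O(h^2); halving h shrinks it by 2^2 = 4.
2^2·A(h/2) = -17.6857673956; minus A(h) gives -13.1830404719.
R = (-13.1830404719)/3 = -4.3943468240

-4.394347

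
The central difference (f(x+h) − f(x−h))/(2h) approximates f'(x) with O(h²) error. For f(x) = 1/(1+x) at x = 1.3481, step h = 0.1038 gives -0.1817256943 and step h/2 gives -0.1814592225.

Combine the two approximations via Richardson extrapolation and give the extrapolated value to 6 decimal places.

-0.181370

r = 2, so 2^r = 4.
4·(-0.1814592225) = -0.7258368900; subtract (-0.1817256943) → -0.5441111957
(4·(-0.1814592225) − (-0.1817256943))/(4 − 1) = -0.1813703986
Correction |R − A(h/2)| = 8.882e-05; gap |A(h/2) − A(h)| = 2.665e-04.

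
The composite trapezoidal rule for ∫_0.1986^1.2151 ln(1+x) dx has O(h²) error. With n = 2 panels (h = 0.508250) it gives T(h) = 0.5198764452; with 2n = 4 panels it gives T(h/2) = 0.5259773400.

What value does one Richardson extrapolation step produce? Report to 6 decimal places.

0.528011

The method has order 2: 2^2 = 4.
Numerator 4 × A(h/2) − A(h) = 4 × 0.5259773400 − 0.5198764452 = 1.5840329148
Divide by 2^2 − 1 = 3.
Extrapolated: 1.5840329148 / 3 = 0.5280109716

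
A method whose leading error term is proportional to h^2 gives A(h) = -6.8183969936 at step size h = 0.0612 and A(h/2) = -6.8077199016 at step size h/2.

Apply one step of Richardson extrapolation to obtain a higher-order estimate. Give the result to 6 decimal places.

r = 2, so 2^r = 4.
Numerator 4 × A(h/2) − A(h) = 4 × (-6.8077199016) − (-6.8183969936) = -20.4124826128
Divide by 2^2 − 1 = 3.
R = (-20.4124826128)/3 = -6.8041608709

-6.804161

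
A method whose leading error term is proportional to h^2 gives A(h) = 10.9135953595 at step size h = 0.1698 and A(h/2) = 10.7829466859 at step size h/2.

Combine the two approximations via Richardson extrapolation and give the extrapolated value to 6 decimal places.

10.739397

The method has order 2: 2^2 = 4.
4 × 10.7829466859 = 43.1317867436; 43.1317867436 − 10.9135953595 = 32.2181913841
Divide by 2^2 − 1 = 3.
R = 32.2181913841/3 = 10.7393971280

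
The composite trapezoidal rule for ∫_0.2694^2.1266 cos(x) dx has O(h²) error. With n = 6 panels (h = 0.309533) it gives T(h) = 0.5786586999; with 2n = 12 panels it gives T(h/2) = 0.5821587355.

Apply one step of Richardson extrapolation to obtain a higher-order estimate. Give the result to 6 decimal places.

Order 2 gives 2^r = 4 and 2^r − 1 = 3.
Top: 4(0.5821587355) − (0.5786586999) = 1.7499762421
Divide by 2^2 − 1 = 3.
Result: 0.5833254140

0.583325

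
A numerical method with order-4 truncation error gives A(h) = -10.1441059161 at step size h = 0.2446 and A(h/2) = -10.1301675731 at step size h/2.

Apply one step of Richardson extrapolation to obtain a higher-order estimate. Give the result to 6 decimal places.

-10.129238

Order 4 gives 2^r = 16 and 2^r − 1 = 15.
A(h/2) − A(h) = -10.1301675731 − (-10.1441059161) = 0.0139383430
Divide by 2^4 − 1 = 15: 0.0139383430/15 = 0.0009292229
R = A(h/2) + (A(h/2) − A(h))/15 = -10.1301675731 + 0.0009292229 = -10.1292383502
Gap between inputs: 1.394e-02; correction applied: +0.0009292229.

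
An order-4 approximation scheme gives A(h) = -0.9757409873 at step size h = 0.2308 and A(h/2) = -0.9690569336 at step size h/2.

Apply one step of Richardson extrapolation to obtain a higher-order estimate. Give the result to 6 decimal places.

Error is O(h^4); halving h shrinks it by 2^4 = 16.
Numerator 16*A(h/2) − A(h) = 16*(-0.9690569336) − (-0.9757409873) = -14.5291699503
Divide by 2^4 − 1 = 15.
Extrapolated: (-14.5291699503) / 15 = -0.9686113300

-0.968611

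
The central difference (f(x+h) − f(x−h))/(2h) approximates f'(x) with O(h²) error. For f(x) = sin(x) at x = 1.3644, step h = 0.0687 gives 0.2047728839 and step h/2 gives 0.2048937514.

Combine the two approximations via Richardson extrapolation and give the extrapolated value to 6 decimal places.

Leading term ∝ h^2; use weight 4 = 2^2.
4·0.2048937514 = 0.8195750056; subtract 0.2047728839 → 0.6148021217
0.6148021217 ÷ 3 = 0.2049340406

0.204934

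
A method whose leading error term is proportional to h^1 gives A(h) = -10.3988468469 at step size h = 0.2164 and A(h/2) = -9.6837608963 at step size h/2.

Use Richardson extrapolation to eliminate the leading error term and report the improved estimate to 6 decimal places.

-8.968675

Error is O(h^1); halving h shrinks it by 2^1 = 2.
2*(-9.6837608963) = -19.3675217926; subtract (-10.3988468469) → -8.9686749457
(2*(-9.6837608963) − (-10.3988468469))/(2 − 1) = -8.9686749457
Gap between inputs: 7.151e-01; correction applied: +0.7150859506.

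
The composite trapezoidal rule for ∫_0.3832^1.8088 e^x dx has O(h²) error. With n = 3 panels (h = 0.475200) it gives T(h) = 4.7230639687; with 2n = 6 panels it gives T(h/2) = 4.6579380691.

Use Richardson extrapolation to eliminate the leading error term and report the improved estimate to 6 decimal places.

4.636229

Method order is 2; weight 2^2 = 4.
4·4.6579380691 = 18.6317522764; subtract 4.7230639687 → 13.9086883077
Denominator 4 − 1 = 3.
13.9086883077 ÷ 3 = 4.6362294359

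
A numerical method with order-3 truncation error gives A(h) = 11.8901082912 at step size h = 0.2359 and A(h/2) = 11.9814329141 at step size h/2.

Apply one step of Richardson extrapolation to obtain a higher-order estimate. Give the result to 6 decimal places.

11.994479

Leading term ∝ h^3; use weight 8 = 2^3.
8*11.9814329141 = 95.8514633128; subtract 11.8901082912 → 83.9613550216
83.9613550216 ÷ 7 = 11.9944792888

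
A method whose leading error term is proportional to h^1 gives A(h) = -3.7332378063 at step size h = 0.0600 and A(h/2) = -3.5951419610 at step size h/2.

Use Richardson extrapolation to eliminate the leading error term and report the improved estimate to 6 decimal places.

With r = 1 the leading error scales as h^1, so the weight is 2^1 = 2.
Weighted: (-7.1902839220) − (-3.7332378063) = -3.4570461157
Divide by 2^1 − 1 = 1.
(2×(-3.5951419610) − (-3.7332378063))/(2 − 1) = -3.4570461157

-3.457046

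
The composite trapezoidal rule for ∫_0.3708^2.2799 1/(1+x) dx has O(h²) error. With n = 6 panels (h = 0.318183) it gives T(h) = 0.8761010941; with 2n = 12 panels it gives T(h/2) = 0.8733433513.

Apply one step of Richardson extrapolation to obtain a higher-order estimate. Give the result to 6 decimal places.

Order 2 gives 2^r = 4 and 2^r − 1 = 3.
Weighted: 3.4933734052 − 0.8761010941 = 2.6172723111
Extrapolated: 2.6172723111 / 3 = 0.8724241037
Shift from A(h/2): −0.0009192476.

0.872424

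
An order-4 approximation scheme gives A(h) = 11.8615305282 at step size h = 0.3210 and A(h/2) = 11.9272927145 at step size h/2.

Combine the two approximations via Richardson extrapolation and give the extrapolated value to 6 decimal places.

11.931677

Method order is 4; weight 2^4 = 16.
Numerator 16·A(h/2) − A(h) = 16·11.9272927145 − 11.8615305282 = 178.9751529038
Denominator 16 − 1 = 15.
R = 178.9751529038/15 = 11.9316768603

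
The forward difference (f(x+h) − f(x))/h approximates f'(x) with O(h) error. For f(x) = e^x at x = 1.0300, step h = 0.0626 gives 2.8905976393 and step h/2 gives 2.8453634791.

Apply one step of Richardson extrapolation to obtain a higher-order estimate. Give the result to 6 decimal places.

With r = 1 the leading error scales as h^1, so the weight is 2^1 = 2.
Weighted: 5.6907269582 − 2.8905976393 = 2.8001293189
Divide by 2^1 − 1 = 1.
R = 2.8001293189/1 = 2.8001293189
Gap between inputs: 4.523e-02; correction applied: −0.0452341602.

2.800129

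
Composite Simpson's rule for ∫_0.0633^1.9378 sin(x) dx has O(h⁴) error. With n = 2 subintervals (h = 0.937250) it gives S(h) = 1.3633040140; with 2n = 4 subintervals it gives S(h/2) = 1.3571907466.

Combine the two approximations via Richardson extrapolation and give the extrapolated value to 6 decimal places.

1.356783

r = 4, so 2^r = 16.
2^4·A(h/2) = 21.7150519456; minus A(h) gives 20.3517479316.
20.3517479316 ÷ 15 = 1.3567831954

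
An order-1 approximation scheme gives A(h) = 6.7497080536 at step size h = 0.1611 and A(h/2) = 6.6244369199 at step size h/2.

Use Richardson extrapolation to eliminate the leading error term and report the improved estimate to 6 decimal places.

The method has order 1: 2^1 = 2.
2^1 × A(h/2) = 13.2488738398; minus A(h) gives 6.4991657862.
Denominator 2 − 1 = 1.
So the Richardson estimate is 6.4991657862.

6.499166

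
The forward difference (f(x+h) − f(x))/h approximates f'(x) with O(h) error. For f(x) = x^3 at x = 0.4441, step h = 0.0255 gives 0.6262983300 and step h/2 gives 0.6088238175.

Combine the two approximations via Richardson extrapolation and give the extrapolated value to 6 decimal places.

The method has order 1: 2^1 = 2.
A(h/2) − A(h) = 0.6088238175 − 0.6262983300 = -0.0174745125
Correction (A(h/2) − A(h))/(2 − 1) = (-0.0174745125)/1 = -0.0174745125
R = 0.6088238175 − 0.0174745125 = 0.5913493050
Correction |R − A(h/2)| = 1.747e-02; gap |A(h/2) − A(h)| = 1.747e-02.

0.591349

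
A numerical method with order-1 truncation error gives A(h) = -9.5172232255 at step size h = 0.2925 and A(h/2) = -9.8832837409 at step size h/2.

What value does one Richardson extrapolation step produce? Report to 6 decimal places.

With r = 1 the leading error scales as h^1, so the weight is 2^1 = 2.
2^1×A(h/2) = -19.7665674818; minus A(h) gives -10.2493442563.
(-10.2493442563) ÷ 1 = -10.2493442563
Correction |R − A(h/2)| = 3.661e-01; gap |A(h/2) − A(h)| = 3.661e-01.

-10.249344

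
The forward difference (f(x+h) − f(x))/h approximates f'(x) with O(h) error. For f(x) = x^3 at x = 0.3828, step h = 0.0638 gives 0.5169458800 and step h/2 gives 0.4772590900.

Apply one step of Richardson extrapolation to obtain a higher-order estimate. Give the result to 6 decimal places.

0.437572

r = 1: numerator weight 2, denominator 1.
2*0.4772590900 = 0.9545181800; 0.9545181800 − 0.5169458800 = 0.4375723000
Divide by 2^1 − 1 = 1.
(2*0.4772590900 − 0.5169458800)/(2 − 1) = 0.4375723000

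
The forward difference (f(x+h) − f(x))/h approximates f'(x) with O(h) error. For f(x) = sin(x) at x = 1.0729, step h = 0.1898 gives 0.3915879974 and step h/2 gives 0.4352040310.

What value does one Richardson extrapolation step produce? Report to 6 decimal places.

With r = 1 the leading error scales as h^1, so the weight is 2^1 = 2.
Numerator 2×A(h/2) − A(h) = 2×0.4352040310 − 0.3915879974 = 0.4788200646
Divide by 2^1 − 1 = 1.
So the Richardson estimate is 0.4788200646.

0.478820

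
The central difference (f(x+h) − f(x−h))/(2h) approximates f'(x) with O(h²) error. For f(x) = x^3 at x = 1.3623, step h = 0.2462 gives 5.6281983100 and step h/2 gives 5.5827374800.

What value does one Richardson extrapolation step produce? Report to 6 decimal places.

5.567584

r = 2, so 2^r = 4.
Numerator 4 × A(h/2) − A(h) = 4 × 5.5827374800 − 5.6281983100 = 16.7027516100
Extrapolated: 16.7027516100 / 3 = 5.5675838700
Correction |R − A(h/2)| = 1.515e-02; gap |A(h/2) − A(h)| = 4.546e-02.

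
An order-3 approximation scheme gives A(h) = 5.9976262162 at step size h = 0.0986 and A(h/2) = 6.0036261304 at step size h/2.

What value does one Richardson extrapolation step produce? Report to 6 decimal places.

6.004483

Leading term ∝ h^3; use weight 8 = 2^3.
Numerator 8*A(h/2) − A(h) = 8*6.0036261304 − 5.9976262162 = 42.0313828270
Divide by 2^3 − 1 = 7.
42.0313828270 ÷ 7 = 6.0044832610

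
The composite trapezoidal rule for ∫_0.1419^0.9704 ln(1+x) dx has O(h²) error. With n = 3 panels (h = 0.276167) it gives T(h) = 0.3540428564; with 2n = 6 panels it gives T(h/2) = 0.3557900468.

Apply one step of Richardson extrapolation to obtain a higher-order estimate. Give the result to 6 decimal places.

Leading term ∝ h^2; use weight 4 = 2^2.
Top: 4(0.3557900468) − (0.3540428564) = 1.0691173308
1.0691173308 ÷ 3 = 0.3563724436
Gap between inputs: 1.747e-03; correction applied: +0.0005823968.

0.356372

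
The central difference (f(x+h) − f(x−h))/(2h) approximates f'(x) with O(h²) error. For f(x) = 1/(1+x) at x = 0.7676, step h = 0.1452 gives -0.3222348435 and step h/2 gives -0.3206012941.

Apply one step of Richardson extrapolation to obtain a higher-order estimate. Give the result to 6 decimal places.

Error is O(h^2); halving h shrinks it by 2^2 = 4.
2^2·A(h/2) = -1.2824051764; minus A(h) gives -0.9601703329.
(-0.9601703329) ÷ 3 = -0.3200567776

-0.320057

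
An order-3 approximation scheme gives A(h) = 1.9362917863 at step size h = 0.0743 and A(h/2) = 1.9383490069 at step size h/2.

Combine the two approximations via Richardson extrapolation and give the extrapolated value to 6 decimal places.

1.938643

Leading term ∝ h^3; use weight 8 = 2^3.
8×1.9383490069 − 1.9362917863 = 13.5705002689
Denominator 8 − 1 = 7.
Result: 1.9386428956
Gap between inputs: 2.057e-03; correction applied: +0.0002938887.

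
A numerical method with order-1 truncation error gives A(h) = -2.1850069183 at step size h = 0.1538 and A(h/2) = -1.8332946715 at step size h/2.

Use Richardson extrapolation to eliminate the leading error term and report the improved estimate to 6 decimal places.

Leading term ∝ h^1; use weight 2 = 2^1.
2*(-1.8332946715) = -3.6665893430; (-3.6665893430) − (-2.1850069183) = -1.4815824247
Denominator 2 − 1 = 1.
(2*(-1.8332946715) − (-2.1850069183))/(2 − 1) = -1.4815824247

-1.481582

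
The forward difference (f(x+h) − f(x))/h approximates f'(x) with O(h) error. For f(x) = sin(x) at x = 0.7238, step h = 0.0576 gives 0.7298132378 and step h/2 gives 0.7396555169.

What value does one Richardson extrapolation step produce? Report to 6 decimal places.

0.749498

r = 1: numerator weight 2, denominator 1.
2·0.7396555169 − 0.7298132378 = 0.7494977960
(2·0.7396555169 − 0.7298132378)/(2 − 1) = 0.7494977960
Shift from A(h/2): +0.0098422791.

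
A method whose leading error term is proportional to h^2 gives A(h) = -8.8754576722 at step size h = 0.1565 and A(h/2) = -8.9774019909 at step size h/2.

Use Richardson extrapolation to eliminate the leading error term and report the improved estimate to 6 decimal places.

-9.011383

r = 2, so 2^r = 4.
4×(-8.9774019909) = -35.9096079636; (-35.9096079636) − (-8.8754576722) = -27.0341502914
Denominator 4 − 1 = 3.
Extrapolated: (-27.0341502914) / 3 = -9.0113834305
Gap between inputs: 1.019e-01; correction applied: −0.0339814396.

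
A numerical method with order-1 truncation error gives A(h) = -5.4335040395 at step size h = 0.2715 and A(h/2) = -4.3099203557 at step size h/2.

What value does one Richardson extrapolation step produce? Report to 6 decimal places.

-3.186337

Order 1 gives 2^r = 2 and 2^r − 1 = 1.
A(h/2) − A(h) = -4.3099203557 − (-5.4335040395) = 1.1235836838
Divide by 2^1 − 1 = 1: 1.1235836838/1 = 1.1235836838
R = A(h/2) + (A(h/2) − A(h))/1 = -4.3099203557 + 1.1235836838 = -3.1863366719
Gap between inputs: 1.124e+00; correction applied: +1.1235836838.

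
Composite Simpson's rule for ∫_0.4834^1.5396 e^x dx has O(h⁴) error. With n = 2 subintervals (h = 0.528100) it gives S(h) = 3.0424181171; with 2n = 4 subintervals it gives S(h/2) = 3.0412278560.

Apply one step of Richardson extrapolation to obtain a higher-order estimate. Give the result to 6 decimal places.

3.041149

Order 4 gives 2^r = 16 and 2^r − 1 = 15.
Weighted: 48.6596456960 − 3.0424181171 = 45.6172275789
45.6172275789 ÷ 15 = 3.0411485053
Gap between inputs: 1.190e-03; correction applied: −0.0000793507.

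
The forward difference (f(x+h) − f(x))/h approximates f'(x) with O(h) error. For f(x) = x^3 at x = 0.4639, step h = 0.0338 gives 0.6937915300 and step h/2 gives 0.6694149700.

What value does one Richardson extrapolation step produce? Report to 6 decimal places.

0.645038

Error is O(h^1); halving h shrinks it by 2^1 = 2.
Weighted: 1.3388299400 − 0.6937915300 = 0.6450384100
R = 0.6450384100/1 = 0.6450384100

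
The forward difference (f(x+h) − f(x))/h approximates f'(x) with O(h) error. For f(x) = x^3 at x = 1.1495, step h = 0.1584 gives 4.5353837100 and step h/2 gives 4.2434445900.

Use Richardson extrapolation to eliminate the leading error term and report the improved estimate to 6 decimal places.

3.951505

The method has order 1: 2^1 = 2.
2×4.2434445900 − 4.5353837100 = 3.9515054700
Extrapolated: 3.9515054700 / 1 = 3.9515054700
Correction |R − A(h/2)| = 2.919e-01; gap |A(h/2) − A(h)| = 2.919e-01.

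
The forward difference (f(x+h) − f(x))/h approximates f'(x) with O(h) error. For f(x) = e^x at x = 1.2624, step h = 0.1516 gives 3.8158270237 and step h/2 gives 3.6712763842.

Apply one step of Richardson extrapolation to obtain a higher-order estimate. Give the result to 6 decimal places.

3.526726

The method has order 1: 2^1 = 2.
2*3.6712763842 − 3.8158270237 = 3.5267257447
Denominator 2 − 1 = 1.
Result: 3.5267257447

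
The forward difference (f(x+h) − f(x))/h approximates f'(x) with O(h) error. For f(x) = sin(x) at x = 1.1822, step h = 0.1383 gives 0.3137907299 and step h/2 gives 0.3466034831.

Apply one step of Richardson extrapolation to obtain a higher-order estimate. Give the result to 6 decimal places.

Error is O(h^1); halving h shrinks it by 2^1 = 2.
2·0.3466034831 − 0.3137907299 = 0.3794162363
0.3794162363 ÷ 1 = 0.3794162363

0.379416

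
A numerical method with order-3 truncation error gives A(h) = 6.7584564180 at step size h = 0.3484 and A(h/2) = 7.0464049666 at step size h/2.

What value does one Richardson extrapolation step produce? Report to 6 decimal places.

Method order is 3; weight 2^3 = 8.
Weighted: 56.3712397328 − 6.7584564180 = 49.6127833148
Extrapolated: 49.6127833148 / 7 = 7.0875404735
Correction |R − A(h/2)| = 4.114e-02; gap |A(h/2) − A(h)| = 2.879e-01.

7.087540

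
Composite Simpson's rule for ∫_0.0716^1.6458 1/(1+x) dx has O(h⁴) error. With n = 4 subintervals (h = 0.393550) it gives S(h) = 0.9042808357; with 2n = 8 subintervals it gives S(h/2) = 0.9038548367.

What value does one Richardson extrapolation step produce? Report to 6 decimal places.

0.903826

r = 4: numerator weight 16, denominator 15.
Numerator 16 × A(h/2) − A(h) = 16 × 0.9038548367 − 0.9042808357 = 13.5573965515
Extrapolated: 13.5573965515 / 15 = 0.9038264368
Shift from A(h/2): −0.0000283999.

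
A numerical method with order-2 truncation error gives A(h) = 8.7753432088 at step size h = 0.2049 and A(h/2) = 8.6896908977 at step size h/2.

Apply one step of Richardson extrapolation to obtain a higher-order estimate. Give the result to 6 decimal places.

8.661140

Method order is 2; weight 2^2 = 4.
Weighted: 34.7587635908 − 8.7753432088 = 25.9834203820
(4 × 8.6896908977 − 8.7753432088)/(4 − 1) = 8.6611401273
Correction |R − A(h/2)| = 2.855e-02; gap |A(h/2) − A(h)| = 8.565e-02.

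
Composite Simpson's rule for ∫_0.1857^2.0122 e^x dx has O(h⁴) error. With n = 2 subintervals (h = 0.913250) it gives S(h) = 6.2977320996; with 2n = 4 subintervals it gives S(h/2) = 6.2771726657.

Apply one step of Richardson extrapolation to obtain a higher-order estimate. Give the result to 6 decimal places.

r = 4, so 2^r = 16.
16·6.2771726657 = 100.4347626512; subtract 6.2977320996 → 94.1370305516
Denominator 16 − 1 = 15.
Extrapolated: 94.1370305516 / 15 = 6.2758020368

6.275802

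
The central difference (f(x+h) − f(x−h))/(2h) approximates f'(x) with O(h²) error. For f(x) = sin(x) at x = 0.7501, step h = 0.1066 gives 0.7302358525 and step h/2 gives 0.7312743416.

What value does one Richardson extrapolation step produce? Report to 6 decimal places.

Leading term ∝ h^2; use weight 4 = 2^2.
Weighted: 2.9250973664 − 0.7302358525 = 2.1948615139
Divide by 2^2 − 1 = 3.
(4×0.7312743416 − 0.7302358525)/(4 − 1) = 0.7316205046

0.731621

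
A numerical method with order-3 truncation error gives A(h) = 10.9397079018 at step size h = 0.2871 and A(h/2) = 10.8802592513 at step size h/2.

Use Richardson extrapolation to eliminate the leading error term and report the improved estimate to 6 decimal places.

Order 3 gives 2^r = 8 and 2^r − 1 = 7.
8×10.8802592513 = 87.0420740104; subtract 10.9397079018 → 76.1023661086
Extrapolated: 76.1023661086 / 7 = 10.8717665869

10.871767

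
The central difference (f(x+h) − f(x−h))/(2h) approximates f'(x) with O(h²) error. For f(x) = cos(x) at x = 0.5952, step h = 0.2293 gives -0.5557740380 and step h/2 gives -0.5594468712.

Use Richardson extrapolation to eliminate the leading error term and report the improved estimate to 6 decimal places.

r = 2, so 2^r = 4.
Top: 4(-0.5594468712) − (-0.5557740380) = -1.6820134468
Divide by 2^2 − 1 = 3.
(-1.6820134468) ÷ 3 = -0.5606711489
Shift from A(h/2): −0.0012242777.

-0.560671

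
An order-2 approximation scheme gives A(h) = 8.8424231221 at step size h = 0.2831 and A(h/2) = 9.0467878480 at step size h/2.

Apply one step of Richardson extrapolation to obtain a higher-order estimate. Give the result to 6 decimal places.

9.114909

Leading term ∝ h^2; use weight 4 = 2^2.
4×9.0467878480 = 36.1871513920; 36.1871513920 − 8.8424231221 = 27.3447282699
Denominator 4 − 1 = 3.
27.3447282699 ÷ 3 = 9.1149094233
Gap between inputs: 2.044e-01; correction applied: +0.0681215753.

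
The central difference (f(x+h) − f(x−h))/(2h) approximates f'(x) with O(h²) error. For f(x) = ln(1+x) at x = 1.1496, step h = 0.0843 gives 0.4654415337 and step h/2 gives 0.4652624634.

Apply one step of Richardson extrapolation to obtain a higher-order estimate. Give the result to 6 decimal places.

Method order is 2; weight 2^2 = 4.
Numerator 4 × A(h/2) − A(h) = 4 × 0.4652624634 − 0.4654415337 = 1.3956083199
1.3956083199 ÷ 3 = 0.4652027733
Shift from A(h/2): −0.0000596901.

0.465203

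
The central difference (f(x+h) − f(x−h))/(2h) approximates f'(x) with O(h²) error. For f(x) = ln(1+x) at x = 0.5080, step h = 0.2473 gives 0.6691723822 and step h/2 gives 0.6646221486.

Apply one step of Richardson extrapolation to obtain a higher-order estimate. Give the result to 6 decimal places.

0.663105

Order 2 gives 2^r = 4 and 2^r − 1 = 3.
4 × 0.6646221486 − 0.6691723822 = 1.9893162122
Extrapolated: 1.9893162122 / 3 = 0.6631054041
Correction |R − A(h/2)| = 1.517e-03; gap |A(h/2) − A(h)| = 4.550e-03.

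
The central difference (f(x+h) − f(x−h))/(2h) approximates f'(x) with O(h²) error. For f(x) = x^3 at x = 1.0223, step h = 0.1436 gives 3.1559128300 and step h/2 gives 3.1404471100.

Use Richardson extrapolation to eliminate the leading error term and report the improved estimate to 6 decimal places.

3.135292

Error is O(h^2); halving h shrinks it by 2^2 = 4.
2^2*A(h/2) = 12.5617884400; minus A(h) gives 9.4058756100.
(4*3.1404471100 − 3.1559128300)/(4 − 1) = 3.1352918700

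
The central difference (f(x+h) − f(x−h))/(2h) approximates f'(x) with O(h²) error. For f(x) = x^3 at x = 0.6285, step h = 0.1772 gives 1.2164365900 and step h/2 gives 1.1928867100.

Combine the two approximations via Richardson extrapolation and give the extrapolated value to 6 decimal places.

1.185037

With r = 2 the leading error scales as h^2, so the weight is 2^2 = 4.
4 × 1.1928867100 − 1.2164365900 = 3.5551102500
Extrapolated: 3.5551102500 / 3 = 1.1850367500
Correction |R − A(h/2)| = 7.850e-03; gap |A(h/2) − A(h)| = 2.355e-02.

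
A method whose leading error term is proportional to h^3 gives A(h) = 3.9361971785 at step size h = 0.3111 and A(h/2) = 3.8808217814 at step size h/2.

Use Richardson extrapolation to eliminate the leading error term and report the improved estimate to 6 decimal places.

3.872911

Order 3 gives 2^r = 8 and 2^r − 1 = 7.
Difference of the inputs: 3.8808217814 − 3.9361971785 = -0.0553753971
Correction (A(h/2) − A(h))/(8 − 1) = (-0.0553753971)/7 = -0.0079107710
R = 3.8808217814 − 0.0079107710 = 3.8729110104
Correction |R − A(h/2)| = 7.911e-03; gap |A(h/2) − A(h)| = 5.538e-02.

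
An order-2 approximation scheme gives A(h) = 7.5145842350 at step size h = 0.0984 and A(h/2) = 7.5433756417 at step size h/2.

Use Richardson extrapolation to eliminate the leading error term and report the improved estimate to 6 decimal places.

Method order is 2; weight 2^2 = 4.
2^2 × A(h/2) = 30.1735025668; minus A(h) gives 22.6589183318.
Denominator 4 − 1 = 3.
So the Richardson estimate is 7.5529727773.

7.552973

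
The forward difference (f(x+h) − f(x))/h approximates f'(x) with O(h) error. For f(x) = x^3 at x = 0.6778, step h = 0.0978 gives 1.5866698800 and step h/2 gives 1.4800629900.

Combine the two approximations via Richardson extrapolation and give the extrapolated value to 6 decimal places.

Error is O(h^1); halving h shrinks it by 2^1 = 2.
Weighted: 2.9601259800 − 1.5866698800 = 1.3734561000
1.3734561000 ÷ 1 = 1.3734561000
Gap between inputs: 1.066e-01; correction applied: −0.1066068900.

1.373456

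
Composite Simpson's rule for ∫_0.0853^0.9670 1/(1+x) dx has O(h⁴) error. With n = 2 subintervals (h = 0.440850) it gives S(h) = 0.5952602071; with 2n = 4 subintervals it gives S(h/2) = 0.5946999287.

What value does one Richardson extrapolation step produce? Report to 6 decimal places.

0.594663

The method has order 4: 2^4 = 16.
Top: 16(0.5946999287) − (0.5952602071) = 8.9199386521
Denominator 16 − 1 = 15.
8.9199386521 ÷ 15 = 0.5946625768
Shift from A(h/2): −0.0000373519.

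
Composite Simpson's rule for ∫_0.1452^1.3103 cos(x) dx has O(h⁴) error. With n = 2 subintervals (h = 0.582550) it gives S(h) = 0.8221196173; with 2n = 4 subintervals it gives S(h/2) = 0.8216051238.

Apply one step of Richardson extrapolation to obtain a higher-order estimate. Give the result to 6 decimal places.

Order 4 gives 2^r = 16 and 2^r − 1 = 15.
16×0.8216051238 = 13.1456819808; 13.1456819808 − 0.8221196173 = 12.3235623635
12.3235623635 ÷ 15 = 0.8215708242
Shift from A(h/2): −0.0000342996.

0.821571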